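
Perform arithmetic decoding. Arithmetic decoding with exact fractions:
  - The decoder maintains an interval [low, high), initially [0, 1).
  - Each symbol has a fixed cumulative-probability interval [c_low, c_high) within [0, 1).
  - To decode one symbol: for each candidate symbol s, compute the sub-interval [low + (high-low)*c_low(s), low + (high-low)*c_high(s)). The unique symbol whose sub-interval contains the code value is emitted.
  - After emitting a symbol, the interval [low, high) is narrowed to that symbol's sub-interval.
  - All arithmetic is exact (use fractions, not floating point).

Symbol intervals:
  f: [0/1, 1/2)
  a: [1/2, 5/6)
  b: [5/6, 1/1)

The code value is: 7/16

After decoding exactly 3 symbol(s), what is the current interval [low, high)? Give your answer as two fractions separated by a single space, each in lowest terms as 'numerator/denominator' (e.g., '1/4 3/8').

Step 1: interval [0/1, 1/1), width = 1/1 - 0/1 = 1/1
  'f': [0/1 + 1/1*0/1, 0/1 + 1/1*1/2) = [0/1, 1/2) <- contains code 7/16
  'a': [0/1 + 1/1*1/2, 0/1 + 1/1*5/6) = [1/2, 5/6)
  'b': [0/1 + 1/1*5/6, 0/1 + 1/1*1/1) = [5/6, 1/1)
  emit 'f', narrow to [0/1, 1/2)
Step 2: interval [0/1, 1/2), width = 1/2 - 0/1 = 1/2
  'f': [0/1 + 1/2*0/1, 0/1 + 1/2*1/2) = [0/1, 1/4)
  'a': [0/1 + 1/2*1/2, 0/1 + 1/2*5/6) = [1/4, 5/12)
  'b': [0/1 + 1/2*5/6, 0/1 + 1/2*1/1) = [5/12, 1/2) <- contains code 7/16
  emit 'b', narrow to [5/12, 1/2)
Step 3: interval [5/12, 1/2), width = 1/2 - 5/12 = 1/12
  'f': [5/12 + 1/12*0/1, 5/12 + 1/12*1/2) = [5/12, 11/24) <- contains code 7/16
  'a': [5/12 + 1/12*1/2, 5/12 + 1/12*5/6) = [11/24, 35/72)
  'b': [5/12 + 1/12*5/6, 5/12 + 1/12*1/1) = [35/72, 1/2)
  emit 'f', narrow to [5/12, 11/24)

Answer: 5/12 11/24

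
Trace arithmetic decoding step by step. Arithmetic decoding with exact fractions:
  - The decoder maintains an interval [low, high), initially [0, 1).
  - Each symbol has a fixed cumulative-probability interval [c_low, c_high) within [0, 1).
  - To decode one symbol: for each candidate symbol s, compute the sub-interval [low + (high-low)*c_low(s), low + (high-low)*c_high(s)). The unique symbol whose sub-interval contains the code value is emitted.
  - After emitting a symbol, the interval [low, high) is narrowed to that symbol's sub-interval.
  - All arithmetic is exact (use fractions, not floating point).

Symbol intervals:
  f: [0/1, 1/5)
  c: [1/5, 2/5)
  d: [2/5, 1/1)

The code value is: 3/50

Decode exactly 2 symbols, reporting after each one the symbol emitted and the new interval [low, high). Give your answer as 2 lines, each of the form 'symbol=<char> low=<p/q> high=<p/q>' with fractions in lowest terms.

Step 1: interval [0/1, 1/1), width = 1/1 - 0/1 = 1/1
  'f': [0/1 + 1/1*0/1, 0/1 + 1/1*1/5) = [0/1, 1/5) <- contains code 3/50
  'c': [0/1 + 1/1*1/5, 0/1 + 1/1*2/5) = [1/5, 2/5)
  'd': [0/1 + 1/1*2/5, 0/1 + 1/1*1/1) = [2/5, 1/1)
  emit 'f', narrow to [0/1, 1/5)
Step 2: interval [0/1, 1/5), width = 1/5 - 0/1 = 1/5
  'f': [0/1 + 1/5*0/1, 0/1 + 1/5*1/5) = [0/1, 1/25)
  'c': [0/1 + 1/5*1/5, 0/1 + 1/5*2/5) = [1/25, 2/25) <- contains code 3/50
  'd': [0/1 + 1/5*2/5, 0/1 + 1/5*1/1) = [2/25, 1/5)
  emit 'c', narrow to [1/25, 2/25)

Answer: symbol=f low=0/1 high=1/5
symbol=c low=1/25 high=2/25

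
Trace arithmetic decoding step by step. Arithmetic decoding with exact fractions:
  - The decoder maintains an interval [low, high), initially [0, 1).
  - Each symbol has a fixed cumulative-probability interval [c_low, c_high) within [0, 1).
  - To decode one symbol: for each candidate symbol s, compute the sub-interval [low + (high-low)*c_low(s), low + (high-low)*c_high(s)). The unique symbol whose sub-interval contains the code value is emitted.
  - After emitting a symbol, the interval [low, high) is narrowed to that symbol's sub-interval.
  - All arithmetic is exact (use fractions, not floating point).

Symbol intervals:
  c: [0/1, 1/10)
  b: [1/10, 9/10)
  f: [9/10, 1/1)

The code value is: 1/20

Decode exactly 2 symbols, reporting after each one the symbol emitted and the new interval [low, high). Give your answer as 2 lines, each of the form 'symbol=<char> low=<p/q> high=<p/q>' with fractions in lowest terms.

Answer: symbol=c low=0/1 high=1/10
symbol=b low=1/100 high=9/100

Derivation:
Step 1: interval [0/1, 1/1), width = 1/1 - 0/1 = 1/1
  'c': [0/1 + 1/1*0/1, 0/1 + 1/1*1/10) = [0/1, 1/10) <- contains code 1/20
  'b': [0/1 + 1/1*1/10, 0/1 + 1/1*9/10) = [1/10, 9/10)
  'f': [0/1 + 1/1*9/10, 0/1 + 1/1*1/1) = [9/10, 1/1)
  emit 'c', narrow to [0/1, 1/10)
Step 2: interval [0/1, 1/10), width = 1/10 - 0/1 = 1/10
  'c': [0/1 + 1/10*0/1, 0/1 + 1/10*1/10) = [0/1, 1/100)
  'b': [0/1 + 1/10*1/10, 0/1 + 1/10*9/10) = [1/100, 9/100) <- contains code 1/20
  'f': [0/1 + 1/10*9/10, 0/1 + 1/10*1/1) = [9/100, 1/10)
  emit 'b', narrow to [1/100, 9/100)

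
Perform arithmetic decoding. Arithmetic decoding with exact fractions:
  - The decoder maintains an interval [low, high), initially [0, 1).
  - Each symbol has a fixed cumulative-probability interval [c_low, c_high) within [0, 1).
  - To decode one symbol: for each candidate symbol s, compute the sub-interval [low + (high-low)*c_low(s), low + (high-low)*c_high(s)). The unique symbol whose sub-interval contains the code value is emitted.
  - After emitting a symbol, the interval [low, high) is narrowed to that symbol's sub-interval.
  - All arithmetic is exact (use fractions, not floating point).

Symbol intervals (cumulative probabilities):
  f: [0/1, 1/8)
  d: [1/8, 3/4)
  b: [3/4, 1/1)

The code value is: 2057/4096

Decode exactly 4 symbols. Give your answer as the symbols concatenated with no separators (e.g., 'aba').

Step 1: interval [0/1, 1/1), width = 1/1 - 0/1 = 1/1
  'f': [0/1 + 1/1*0/1, 0/1 + 1/1*1/8) = [0/1, 1/8)
  'd': [0/1 + 1/1*1/8, 0/1 + 1/1*3/4) = [1/8, 3/4) <- contains code 2057/4096
  'b': [0/1 + 1/1*3/4, 0/1 + 1/1*1/1) = [3/4, 1/1)
  emit 'd', narrow to [1/8, 3/4)
Step 2: interval [1/8, 3/4), width = 3/4 - 1/8 = 5/8
  'f': [1/8 + 5/8*0/1, 1/8 + 5/8*1/8) = [1/8, 13/64)
  'd': [1/8 + 5/8*1/8, 1/8 + 5/8*3/4) = [13/64, 19/32) <- contains code 2057/4096
  'b': [1/8 + 5/8*3/4, 1/8 + 5/8*1/1) = [19/32, 3/4)
  emit 'd', narrow to [13/64, 19/32)
Step 3: interval [13/64, 19/32), width = 19/32 - 13/64 = 25/64
  'f': [13/64 + 25/64*0/1, 13/64 + 25/64*1/8) = [13/64, 129/512)
  'd': [13/64 + 25/64*1/8, 13/64 + 25/64*3/4) = [129/512, 127/256)
  'b': [13/64 + 25/64*3/4, 13/64 + 25/64*1/1) = [127/256, 19/32) <- contains code 2057/4096
  emit 'b', narrow to [127/256, 19/32)
Step 4: interval [127/256, 19/32), width = 19/32 - 127/256 = 25/256
  'f': [127/256 + 25/256*0/1, 127/256 + 25/256*1/8) = [127/256, 1041/2048) <- contains code 2057/4096
  'd': [127/256 + 25/256*1/8, 127/256 + 25/256*3/4) = [1041/2048, 583/1024)
  'b': [127/256 + 25/256*3/4, 127/256 + 25/256*1/1) = [583/1024, 19/32)
  emit 'f', narrow to [127/256, 1041/2048)

Answer: ddbf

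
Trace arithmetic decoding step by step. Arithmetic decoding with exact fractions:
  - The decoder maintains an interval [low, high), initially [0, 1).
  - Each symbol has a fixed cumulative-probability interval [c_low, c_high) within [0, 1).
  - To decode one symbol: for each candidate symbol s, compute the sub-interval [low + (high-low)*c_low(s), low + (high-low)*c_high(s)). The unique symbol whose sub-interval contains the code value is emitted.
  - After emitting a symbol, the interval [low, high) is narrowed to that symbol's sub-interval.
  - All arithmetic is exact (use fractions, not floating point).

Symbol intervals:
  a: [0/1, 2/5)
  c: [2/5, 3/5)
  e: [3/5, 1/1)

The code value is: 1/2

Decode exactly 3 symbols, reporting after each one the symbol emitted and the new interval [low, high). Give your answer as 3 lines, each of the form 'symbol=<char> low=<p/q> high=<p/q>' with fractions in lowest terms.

Answer: symbol=c low=2/5 high=3/5
symbol=c low=12/25 high=13/25
symbol=c low=62/125 high=63/125

Derivation:
Step 1: interval [0/1, 1/1), width = 1/1 - 0/1 = 1/1
  'a': [0/1 + 1/1*0/1, 0/1 + 1/1*2/5) = [0/1, 2/5)
  'c': [0/1 + 1/1*2/5, 0/1 + 1/1*3/5) = [2/5, 3/5) <- contains code 1/2
  'e': [0/1 + 1/1*3/5, 0/1 + 1/1*1/1) = [3/5, 1/1)
  emit 'c', narrow to [2/5, 3/5)
Step 2: interval [2/5, 3/5), width = 3/5 - 2/5 = 1/5
  'a': [2/5 + 1/5*0/1, 2/5 + 1/5*2/5) = [2/5, 12/25)
  'c': [2/5 + 1/5*2/5, 2/5 + 1/5*3/5) = [12/25, 13/25) <- contains code 1/2
  'e': [2/5 + 1/5*3/5, 2/5 + 1/5*1/1) = [13/25, 3/5)
  emit 'c', narrow to [12/25, 13/25)
Step 3: interval [12/25, 13/25), width = 13/25 - 12/25 = 1/25
  'a': [12/25 + 1/25*0/1, 12/25 + 1/25*2/5) = [12/25, 62/125)
  'c': [12/25 + 1/25*2/5, 12/25 + 1/25*3/5) = [62/125, 63/125) <- contains code 1/2
  'e': [12/25 + 1/25*3/5, 12/25 + 1/25*1/1) = [63/125, 13/25)
  emit 'c', narrow to [62/125, 63/125)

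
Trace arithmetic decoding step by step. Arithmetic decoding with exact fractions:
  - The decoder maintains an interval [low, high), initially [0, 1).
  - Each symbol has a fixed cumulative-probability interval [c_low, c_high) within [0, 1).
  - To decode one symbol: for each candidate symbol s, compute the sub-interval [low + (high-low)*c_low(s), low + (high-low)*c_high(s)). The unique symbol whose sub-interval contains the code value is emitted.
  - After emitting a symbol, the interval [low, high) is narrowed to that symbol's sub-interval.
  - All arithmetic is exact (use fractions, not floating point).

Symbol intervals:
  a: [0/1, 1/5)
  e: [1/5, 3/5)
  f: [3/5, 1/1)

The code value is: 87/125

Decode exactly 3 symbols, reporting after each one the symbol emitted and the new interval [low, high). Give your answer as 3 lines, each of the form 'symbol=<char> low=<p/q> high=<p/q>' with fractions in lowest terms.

Answer: symbol=f low=3/5 high=1/1
symbol=e low=17/25 high=21/25
symbol=a low=17/25 high=89/125

Derivation:
Step 1: interval [0/1, 1/1), width = 1/1 - 0/1 = 1/1
  'a': [0/1 + 1/1*0/1, 0/1 + 1/1*1/5) = [0/1, 1/5)
  'e': [0/1 + 1/1*1/5, 0/1 + 1/1*3/5) = [1/5, 3/5)
  'f': [0/1 + 1/1*3/5, 0/1 + 1/1*1/1) = [3/5, 1/1) <- contains code 87/125
  emit 'f', narrow to [3/5, 1/1)
Step 2: interval [3/5, 1/1), width = 1/1 - 3/5 = 2/5
  'a': [3/5 + 2/5*0/1, 3/5 + 2/5*1/5) = [3/5, 17/25)
  'e': [3/5 + 2/5*1/5, 3/5 + 2/5*3/5) = [17/25, 21/25) <- contains code 87/125
  'f': [3/5 + 2/5*3/5, 3/5 + 2/5*1/1) = [21/25, 1/1)
  emit 'e', narrow to [17/25, 21/25)
Step 3: interval [17/25, 21/25), width = 21/25 - 17/25 = 4/25
  'a': [17/25 + 4/25*0/1, 17/25 + 4/25*1/5) = [17/25, 89/125) <- contains code 87/125
  'e': [17/25 + 4/25*1/5, 17/25 + 4/25*3/5) = [89/125, 97/125)
  'f': [17/25 + 4/25*3/5, 17/25 + 4/25*1/1) = [97/125, 21/25)
  emit 'a', narrow to [17/25, 89/125)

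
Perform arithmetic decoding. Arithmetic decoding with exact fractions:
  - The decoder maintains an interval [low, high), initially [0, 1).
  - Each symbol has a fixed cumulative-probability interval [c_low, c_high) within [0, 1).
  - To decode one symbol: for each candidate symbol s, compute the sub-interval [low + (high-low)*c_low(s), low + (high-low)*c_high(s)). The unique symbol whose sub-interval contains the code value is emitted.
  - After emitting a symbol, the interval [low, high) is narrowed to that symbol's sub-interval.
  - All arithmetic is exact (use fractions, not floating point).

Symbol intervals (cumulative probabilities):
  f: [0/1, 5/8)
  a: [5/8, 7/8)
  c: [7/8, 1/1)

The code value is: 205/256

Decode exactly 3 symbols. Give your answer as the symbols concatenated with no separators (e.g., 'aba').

Step 1: interval [0/1, 1/1), width = 1/1 - 0/1 = 1/1
  'f': [0/1 + 1/1*0/1, 0/1 + 1/1*5/8) = [0/1, 5/8)
  'a': [0/1 + 1/1*5/8, 0/1 + 1/1*7/8) = [5/8, 7/8) <- contains code 205/256
  'c': [0/1 + 1/1*7/8, 0/1 + 1/1*1/1) = [7/8, 1/1)
  emit 'a', narrow to [5/8, 7/8)
Step 2: interval [5/8, 7/8), width = 7/8 - 5/8 = 1/4
  'f': [5/8 + 1/4*0/1, 5/8 + 1/4*5/8) = [5/8, 25/32)
  'a': [5/8 + 1/4*5/8, 5/8 + 1/4*7/8) = [25/32, 27/32) <- contains code 205/256
  'c': [5/8 + 1/4*7/8, 5/8 + 1/4*1/1) = [27/32, 7/8)
  emit 'a', narrow to [25/32, 27/32)
Step 3: interval [25/32, 27/32), width = 27/32 - 25/32 = 1/16
  'f': [25/32 + 1/16*0/1, 25/32 + 1/16*5/8) = [25/32, 105/128) <- contains code 205/256
  'a': [25/32 + 1/16*5/8, 25/32 + 1/16*7/8) = [105/128, 107/128)
  'c': [25/32 + 1/16*7/8, 25/32 + 1/16*1/1) = [107/128, 27/32)
  emit 'f', narrow to [25/32, 105/128)

Answer: aaf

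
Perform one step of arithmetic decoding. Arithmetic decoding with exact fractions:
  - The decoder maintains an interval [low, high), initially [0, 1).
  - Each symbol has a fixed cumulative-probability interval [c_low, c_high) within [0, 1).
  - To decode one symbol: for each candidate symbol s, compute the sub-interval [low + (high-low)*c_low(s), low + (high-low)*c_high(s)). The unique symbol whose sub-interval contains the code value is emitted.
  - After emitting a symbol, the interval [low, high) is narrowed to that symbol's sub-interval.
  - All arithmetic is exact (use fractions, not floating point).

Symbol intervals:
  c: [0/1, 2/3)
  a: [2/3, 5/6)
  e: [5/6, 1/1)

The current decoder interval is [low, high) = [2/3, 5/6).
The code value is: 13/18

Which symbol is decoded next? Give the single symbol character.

Answer: c

Derivation:
Interval width = high − low = 5/6 − 2/3 = 1/6
Scaled code = (code − low) / width = (13/18 − 2/3) / 1/6 = 1/3
  c: [0/1, 2/3) ← scaled code falls here ✓
  a: [2/3, 5/6) 
  e: [5/6, 1/1) 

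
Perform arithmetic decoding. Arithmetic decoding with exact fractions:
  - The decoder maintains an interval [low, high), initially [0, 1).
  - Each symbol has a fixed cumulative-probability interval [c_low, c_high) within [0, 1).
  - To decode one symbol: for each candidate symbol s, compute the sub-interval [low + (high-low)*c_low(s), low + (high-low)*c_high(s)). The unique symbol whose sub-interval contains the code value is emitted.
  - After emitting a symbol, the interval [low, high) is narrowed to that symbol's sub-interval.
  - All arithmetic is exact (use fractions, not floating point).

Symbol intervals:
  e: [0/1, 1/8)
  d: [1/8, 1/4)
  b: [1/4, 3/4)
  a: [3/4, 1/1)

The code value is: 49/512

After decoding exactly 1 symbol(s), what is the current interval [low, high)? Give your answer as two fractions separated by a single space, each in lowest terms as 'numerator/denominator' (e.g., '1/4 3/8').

Step 1: interval [0/1, 1/1), width = 1/1 - 0/1 = 1/1
  'e': [0/1 + 1/1*0/1, 0/1 + 1/1*1/8) = [0/1, 1/8) <- contains code 49/512
  'd': [0/1 + 1/1*1/8, 0/1 + 1/1*1/4) = [1/8, 1/4)
  'b': [0/1 + 1/1*1/4, 0/1 + 1/1*3/4) = [1/4, 3/4)
  'a': [0/1 + 1/1*3/4, 0/1 + 1/1*1/1) = [3/4, 1/1)
  emit 'e', narrow to [0/1, 1/8)

Answer: 0/1 1/8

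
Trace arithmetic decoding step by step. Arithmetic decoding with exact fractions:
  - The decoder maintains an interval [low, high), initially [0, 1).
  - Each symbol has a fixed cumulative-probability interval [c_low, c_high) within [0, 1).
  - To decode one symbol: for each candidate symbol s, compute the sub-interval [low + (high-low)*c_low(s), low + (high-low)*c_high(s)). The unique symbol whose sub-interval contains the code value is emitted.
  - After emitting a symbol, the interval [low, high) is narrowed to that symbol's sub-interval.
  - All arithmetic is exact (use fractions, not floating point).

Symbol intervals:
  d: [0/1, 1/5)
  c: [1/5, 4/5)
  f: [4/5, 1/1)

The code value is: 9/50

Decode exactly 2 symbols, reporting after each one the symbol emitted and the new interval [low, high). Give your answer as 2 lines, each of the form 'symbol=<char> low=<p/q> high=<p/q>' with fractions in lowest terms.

Answer: symbol=d low=0/1 high=1/5
symbol=f low=4/25 high=1/5

Derivation:
Step 1: interval [0/1, 1/1), width = 1/1 - 0/1 = 1/1
  'd': [0/1 + 1/1*0/1, 0/1 + 1/1*1/5) = [0/1, 1/5) <- contains code 9/50
  'c': [0/1 + 1/1*1/5, 0/1 + 1/1*4/5) = [1/5, 4/5)
  'f': [0/1 + 1/1*4/5, 0/1 + 1/1*1/1) = [4/5, 1/1)
  emit 'd', narrow to [0/1, 1/5)
Step 2: interval [0/1, 1/5), width = 1/5 - 0/1 = 1/5
  'd': [0/1 + 1/5*0/1, 0/1 + 1/5*1/5) = [0/1, 1/25)
  'c': [0/1 + 1/5*1/5, 0/1 + 1/5*4/5) = [1/25, 4/25)
  'f': [0/1 + 1/5*4/5, 0/1 + 1/5*1/1) = [4/25, 1/5) <- contains code 9/50
  emit 'f', narrow to [4/25, 1/5)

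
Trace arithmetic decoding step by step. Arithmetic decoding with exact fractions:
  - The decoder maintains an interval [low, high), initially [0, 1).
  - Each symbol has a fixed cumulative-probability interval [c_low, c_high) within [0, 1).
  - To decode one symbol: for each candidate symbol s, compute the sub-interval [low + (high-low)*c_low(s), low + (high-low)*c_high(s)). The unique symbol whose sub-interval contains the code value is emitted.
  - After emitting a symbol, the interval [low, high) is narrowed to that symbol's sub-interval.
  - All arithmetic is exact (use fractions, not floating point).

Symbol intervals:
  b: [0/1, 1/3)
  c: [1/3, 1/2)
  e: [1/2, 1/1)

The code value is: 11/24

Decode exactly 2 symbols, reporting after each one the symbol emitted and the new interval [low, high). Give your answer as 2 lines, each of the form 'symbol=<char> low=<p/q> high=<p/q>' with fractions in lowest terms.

Step 1: interval [0/1, 1/1), width = 1/1 - 0/1 = 1/1
  'b': [0/1 + 1/1*0/1, 0/1 + 1/1*1/3) = [0/1, 1/3)
  'c': [0/1 + 1/1*1/3, 0/1 + 1/1*1/2) = [1/3, 1/2) <- contains code 11/24
  'e': [0/1 + 1/1*1/2, 0/1 + 1/1*1/1) = [1/2, 1/1)
  emit 'c', narrow to [1/3, 1/2)
Step 2: interval [1/3, 1/2), width = 1/2 - 1/3 = 1/6
  'b': [1/3 + 1/6*0/1, 1/3 + 1/6*1/3) = [1/3, 7/18)
  'c': [1/3 + 1/6*1/3, 1/3 + 1/6*1/2) = [7/18, 5/12)
  'e': [1/3 + 1/6*1/2, 1/3 + 1/6*1/1) = [5/12, 1/2) <- contains code 11/24
  emit 'e', narrow to [5/12, 1/2)

Answer: symbol=c low=1/3 high=1/2
symbol=e low=5/12 high=1/2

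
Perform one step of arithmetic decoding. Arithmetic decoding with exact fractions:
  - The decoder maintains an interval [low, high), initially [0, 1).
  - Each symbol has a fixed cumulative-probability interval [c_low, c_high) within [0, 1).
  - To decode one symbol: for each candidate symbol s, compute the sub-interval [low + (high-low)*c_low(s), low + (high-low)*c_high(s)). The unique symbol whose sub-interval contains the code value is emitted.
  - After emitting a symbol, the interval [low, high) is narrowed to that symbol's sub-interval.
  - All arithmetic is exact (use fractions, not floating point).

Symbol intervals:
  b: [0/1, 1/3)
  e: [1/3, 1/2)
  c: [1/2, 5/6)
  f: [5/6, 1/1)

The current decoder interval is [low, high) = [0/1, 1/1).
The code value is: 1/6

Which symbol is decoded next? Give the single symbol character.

Interval width = high − low = 1/1 − 0/1 = 1/1
Scaled code = (code − low) / width = (1/6 − 0/1) / 1/1 = 1/6
  b: [0/1, 1/3) ← scaled code falls here ✓
  e: [1/3, 1/2) 
  c: [1/2, 5/6) 
  f: [5/6, 1/1) 

Answer: b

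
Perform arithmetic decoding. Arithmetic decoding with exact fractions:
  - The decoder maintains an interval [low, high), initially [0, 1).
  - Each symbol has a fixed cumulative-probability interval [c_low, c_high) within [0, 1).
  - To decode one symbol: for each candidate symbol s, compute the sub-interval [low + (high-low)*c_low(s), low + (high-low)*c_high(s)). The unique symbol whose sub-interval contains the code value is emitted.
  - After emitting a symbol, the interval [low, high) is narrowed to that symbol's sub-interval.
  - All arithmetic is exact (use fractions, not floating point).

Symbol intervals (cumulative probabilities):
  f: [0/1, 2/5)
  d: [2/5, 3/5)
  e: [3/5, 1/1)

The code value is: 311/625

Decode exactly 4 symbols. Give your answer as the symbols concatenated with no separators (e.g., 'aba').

Step 1: interval [0/1, 1/1), width = 1/1 - 0/1 = 1/1
  'f': [0/1 + 1/1*0/1, 0/1 + 1/1*2/5) = [0/1, 2/5)
  'd': [0/1 + 1/1*2/5, 0/1 + 1/1*3/5) = [2/5, 3/5) <- contains code 311/625
  'e': [0/1 + 1/1*3/5, 0/1 + 1/1*1/1) = [3/5, 1/1)
  emit 'd', narrow to [2/5, 3/5)
Step 2: interval [2/5, 3/5), width = 3/5 - 2/5 = 1/5
  'f': [2/5 + 1/5*0/1, 2/5 + 1/5*2/5) = [2/5, 12/25)
  'd': [2/5 + 1/5*2/5, 2/5 + 1/5*3/5) = [12/25, 13/25) <- contains code 311/625
  'e': [2/5 + 1/5*3/5, 2/5 + 1/5*1/1) = [13/25, 3/5)
  emit 'd', narrow to [12/25, 13/25)
Step 3: interval [12/25, 13/25), width = 13/25 - 12/25 = 1/25
  'f': [12/25 + 1/25*0/1, 12/25 + 1/25*2/5) = [12/25, 62/125)
  'd': [12/25 + 1/25*2/5, 12/25 + 1/25*3/5) = [62/125, 63/125) <- contains code 311/625
  'e': [12/25 + 1/25*3/5, 12/25 + 1/25*1/1) = [63/125, 13/25)
  emit 'd', narrow to [62/125, 63/125)
Step 4: interval [62/125, 63/125), width = 63/125 - 62/125 = 1/125
  'f': [62/125 + 1/125*0/1, 62/125 + 1/125*2/5) = [62/125, 312/625) <- contains code 311/625
  'd': [62/125 + 1/125*2/5, 62/125 + 1/125*3/5) = [312/625, 313/625)
  'e': [62/125 + 1/125*3/5, 62/125 + 1/125*1/1) = [313/625, 63/125)
  emit 'f', narrow to [62/125, 312/625)

Answer: dddf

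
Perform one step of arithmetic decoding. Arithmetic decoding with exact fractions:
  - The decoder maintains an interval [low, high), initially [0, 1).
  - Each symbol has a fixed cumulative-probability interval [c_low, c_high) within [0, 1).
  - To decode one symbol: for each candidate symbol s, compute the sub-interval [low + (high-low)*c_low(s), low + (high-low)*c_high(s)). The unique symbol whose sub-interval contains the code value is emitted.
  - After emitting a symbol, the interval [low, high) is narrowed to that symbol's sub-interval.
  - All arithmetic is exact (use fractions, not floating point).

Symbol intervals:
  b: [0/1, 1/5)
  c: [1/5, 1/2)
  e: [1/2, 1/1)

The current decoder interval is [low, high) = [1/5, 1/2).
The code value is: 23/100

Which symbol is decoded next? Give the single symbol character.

Interval width = high − low = 1/2 − 1/5 = 3/10
Scaled code = (code − low) / width = (23/100 − 1/5) / 3/10 = 1/10
  b: [0/1, 1/5) ← scaled code falls here ✓
  c: [1/5, 1/2) 
  e: [1/2, 1/1) 

Answer: b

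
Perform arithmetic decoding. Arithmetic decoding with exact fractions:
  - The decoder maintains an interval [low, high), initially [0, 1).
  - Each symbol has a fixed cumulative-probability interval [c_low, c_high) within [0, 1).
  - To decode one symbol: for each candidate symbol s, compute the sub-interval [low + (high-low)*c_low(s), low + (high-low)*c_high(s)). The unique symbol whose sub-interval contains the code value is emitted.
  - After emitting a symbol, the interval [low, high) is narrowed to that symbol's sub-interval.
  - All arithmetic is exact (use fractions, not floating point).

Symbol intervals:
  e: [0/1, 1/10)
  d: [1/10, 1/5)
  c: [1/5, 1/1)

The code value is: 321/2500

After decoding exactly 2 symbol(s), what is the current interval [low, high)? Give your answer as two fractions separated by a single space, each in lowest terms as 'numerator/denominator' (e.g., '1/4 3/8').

Answer: 3/25 1/5

Derivation:
Step 1: interval [0/1, 1/1), width = 1/1 - 0/1 = 1/1
  'e': [0/1 + 1/1*0/1, 0/1 + 1/1*1/10) = [0/1, 1/10)
  'd': [0/1 + 1/1*1/10, 0/1 + 1/1*1/5) = [1/10, 1/5) <- contains code 321/2500
  'c': [0/1 + 1/1*1/5, 0/1 + 1/1*1/1) = [1/5, 1/1)
  emit 'd', narrow to [1/10, 1/5)
Step 2: interval [1/10, 1/5), width = 1/5 - 1/10 = 1/10
  'e': [1/10 + 1/10*0/1, 1/10 + 1/10*1/10) = [1/10, 11/100)
  'd': [1/10 + 1/10*1/10, 1/10 + 1/10*1/5) = [11/100, 3/25)
  'c': [1/10 + 1/10*1/5, 1/10 + 1/10*1/1) = [3/25, 1/5) <- contains code 321/2500
  emit 'c', narrow to [3/25, 1/5)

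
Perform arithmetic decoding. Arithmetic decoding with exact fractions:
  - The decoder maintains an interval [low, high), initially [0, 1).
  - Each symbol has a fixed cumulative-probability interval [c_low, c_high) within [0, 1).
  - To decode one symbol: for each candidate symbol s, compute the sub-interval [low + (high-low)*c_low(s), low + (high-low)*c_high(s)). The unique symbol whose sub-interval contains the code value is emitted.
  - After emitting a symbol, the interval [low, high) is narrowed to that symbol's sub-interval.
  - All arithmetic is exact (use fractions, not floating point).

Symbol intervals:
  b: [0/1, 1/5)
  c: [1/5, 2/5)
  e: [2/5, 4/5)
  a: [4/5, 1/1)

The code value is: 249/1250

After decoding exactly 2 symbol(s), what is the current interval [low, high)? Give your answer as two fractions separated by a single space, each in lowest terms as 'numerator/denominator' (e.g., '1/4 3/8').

Step 1: interval [0/1, 1/1), width = 1/1 - 0/1 = 1/1
  'b': [0/1 + 1/1*0/1, 0/1 + 1/1*1/5) = [0/1, 1/5) <- contains code 249/1250
  'c': [0/1 + 1/1*1/5, 0/1 + 1/1*2/5) = [1/5, 2/5)
  'e': [0/1 + 1/1*2/5, 0/1 + 1/1*4/5) = [2/5, 4/5)
  'a': [0/1 + 1/1*4/5, 0/1 + 1/1*1/1) = [4/5, 1/1)
  emit 'b', narrow to [0/1, 1/5)
Step 2: interval [0/1, 1/5), width = 1/5 - 0/1 = 1/5
  'b': [0/1 + 1/5*0/1, 0/1 + 1/5*1/5) = [0/1, 1/25)
  'c': [0/1 + 1/5*1/5, 0/1 + 1/5*2/5) = [1/25, 2/25)
  'e': [0/1 + 1/5*2/5, 0/1 + 1/5*4/5) = [2/25, 4/25)
  'a': [0/1 + 1/5*4/5, 0/1 + 1/5*1/1) = [4/25, 1/5) <- contains code 249/1250
  emit 'a', narrow to [4/25, 1/5)

Answer: 4/25 1/5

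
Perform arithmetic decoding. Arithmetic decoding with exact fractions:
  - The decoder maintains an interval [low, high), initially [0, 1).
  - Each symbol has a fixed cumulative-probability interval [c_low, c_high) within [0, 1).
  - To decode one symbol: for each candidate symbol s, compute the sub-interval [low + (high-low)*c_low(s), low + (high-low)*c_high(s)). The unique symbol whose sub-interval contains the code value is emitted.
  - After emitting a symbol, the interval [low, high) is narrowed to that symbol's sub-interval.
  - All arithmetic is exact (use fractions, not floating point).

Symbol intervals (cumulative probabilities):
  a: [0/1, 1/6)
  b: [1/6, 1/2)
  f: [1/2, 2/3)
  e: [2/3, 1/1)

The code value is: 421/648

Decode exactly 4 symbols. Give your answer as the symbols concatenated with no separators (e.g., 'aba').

Step 1: interval [0/1, 1/1), width = 1/1 - 0/1 = 1/1
  'a': [0/1 + 1/1*0/1, 0/1 + 1/1*1/6) = [0/1, 1/6)
  'b': [0/1 + 1/1*1/6, 0/1 + 1/1*1/2) = [1/6, 1/2)
  'f': [0/1 + 1/1*1/2, 0/1 + 1/1*2/3) = [1/2, 2/3) <- contains code 421/648
  'e': [0/1 + 1/1*2/3, 0/1 + 1/1*1/1) = [2/3, 1/1)
  emit 'f', narrow to [1/2, 2/3)
Step 2: interval [1/2, 2/3), width = 2/3 - 1/2 = 1/6
  'a': [1/2 + 1/6*0/1, 1/2 + 1/6*1/6) = [1/2, 19/36)
  'b': [1/2 + 1/6*1/6, 1/2 + 1/6*1/2) = [19/36, 7/12)
  'f': [1/2 + 1/6*1/2, 1/2 + 1/6*2/3) = [7/12, 11/18)
  'e': [1/2 + 1/6*2/3, 1/2 + 1/6*1/1) = [11/18, 2/3) <- contains code 421/648
  emit 'e', narrow to [11/18, 2/3)
Step 3: interval [11/18, 2/3), width = 2/3 - 11/18 = 1/18
  'a': [11/18 + 1/18*0/1, 11/18 + 1/18*1/6) = [11/18, 67/108)
  'b': [11/18 + 1/18*1/6, 11/18 + 1/18*1/2) = [67/108, 23/36)
  'f': [11/18 + 1/18*1/2, 11/18 + 1/18*2/3) = [23/36, 35/54)
  'e': [11/18 + 1/18*2/3, 11/18 + 1/18*1/1) = [35/54, 2/3) <- contains code 421/648
  emit 'e', narrow to [35/54, 2/3)
Step 4: interval [35/54, 2/3), width = 2/3 - 35/54 = 1/54
  'a': [35/54 + 1/54*0/1, 35/54 + 1/54*1/6) = [35/54, 211/324) <- contains code 421/648
  'b': [35/54 + 1/54*1/6, 35/54 + 1/54*1/2) = [211/324, 71/108)
  'f': [35/54 + 1/54*1/2, 35/54 + 1/54*2/3) = [71/108, 107/162)
  'e': [35/54 + 1/54*2/3, 35/54 + 1/54*1/1) = [107/162, 2/3)
  emit 'a', narrow to [35/54, 211/324)

Answer: feea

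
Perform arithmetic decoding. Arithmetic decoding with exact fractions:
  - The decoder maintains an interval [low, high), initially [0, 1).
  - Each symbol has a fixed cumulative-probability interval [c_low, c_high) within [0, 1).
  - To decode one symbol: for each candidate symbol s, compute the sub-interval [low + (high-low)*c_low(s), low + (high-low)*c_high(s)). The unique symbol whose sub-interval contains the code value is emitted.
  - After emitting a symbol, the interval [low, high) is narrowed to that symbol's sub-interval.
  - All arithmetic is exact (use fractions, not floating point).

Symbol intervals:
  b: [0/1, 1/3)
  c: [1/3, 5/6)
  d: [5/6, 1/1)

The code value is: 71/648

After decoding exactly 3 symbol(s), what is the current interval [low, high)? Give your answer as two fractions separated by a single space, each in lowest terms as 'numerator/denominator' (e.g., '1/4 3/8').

Answer: 5/54 1/9

Derivation:
Step 1: interval [0/1, 1/1), width = 1/1 - 0/1 = 1/1
  'b': [0/1 + 1/1*0/1, 0/1 + 1/1*1/3) = [0/1, 1/3) <- contains code 71/648
  'c': [0/1 + 1/1*1/3, 0/1 + 1/1*5/6) = [1/3, 5/6)
  'd': [0/1 + 1/1*5/6, 0/1 + 1/1*1/1) = [5/6, 1/1)
  emit 'b', narrow to [0/1, 1/3)
Step 2: interval [0/1, 1/3), width = 1/3 - 0/1 = 1/3
  'b': [0/1 + 1/3*0/1, 0/1 + 1/3*1/3) = [0/1, 1/9) <- contains code 71/648
  'c': [0/1 + 1/3*1/3, 0/1 + 1/3*5/6) = [1/9, 5/18)
  'd': [0/1 + 1/3*5/6, 0/1 + 1/3*1/1) = [5/18, 1/3)
  emit 'b', narrow to [0/1, 1/9)
Step 3: interval [0/1, 1/9), width = 1/9 - 0/1 = 1/9
  'b': [0/1 + 1/9*0/1, 0/1 + 1/9*1/3) = [0/1, 1/27)
  'c': [0/1 + 1/9*1/3, 0/1 + 1/9*5/6) = [1/27, 5/54)
  'd': [0/1 + 1/9*5/6, 0/1 + 1/9*1/1) = [5/54, 1/9) <- contains code 71/648
  emit 'd', narrow to [5/54, 1/9)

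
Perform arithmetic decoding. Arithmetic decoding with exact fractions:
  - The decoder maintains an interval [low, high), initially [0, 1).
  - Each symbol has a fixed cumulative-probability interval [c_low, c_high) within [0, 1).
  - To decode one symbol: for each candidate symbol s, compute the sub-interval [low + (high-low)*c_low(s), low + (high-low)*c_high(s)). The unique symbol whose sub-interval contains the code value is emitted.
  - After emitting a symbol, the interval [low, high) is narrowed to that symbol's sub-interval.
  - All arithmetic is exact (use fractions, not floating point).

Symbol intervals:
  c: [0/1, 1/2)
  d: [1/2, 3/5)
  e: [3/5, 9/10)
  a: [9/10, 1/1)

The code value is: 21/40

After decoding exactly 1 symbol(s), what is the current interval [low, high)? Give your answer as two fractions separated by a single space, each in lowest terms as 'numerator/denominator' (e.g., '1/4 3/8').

Answer: 1/2 3/5

Derivation:
Step 1: interval [0/1, 1/1), width = 1/1 - 0/1 = 1/1
  'c': [0/1 + 1/1*0/1, 0/1 + 1/1*1/2) = [0/1, 1/2)
  'd': [0/1 + 1/1*1/2, 0/1 + 1/1*3/5) = [1/2, 3/5) <- contains code 21/40
  'e': [0/1 + 1/1*3/5, 0/1 + 1/1*9/10) = [3/5, 9/10)
  'a': [0/1 + 1/1*9/10, 0/1 + 1/1*1/1) = [9/10, 1/1)
  emit 'd', narrow to [1/2, 3/5)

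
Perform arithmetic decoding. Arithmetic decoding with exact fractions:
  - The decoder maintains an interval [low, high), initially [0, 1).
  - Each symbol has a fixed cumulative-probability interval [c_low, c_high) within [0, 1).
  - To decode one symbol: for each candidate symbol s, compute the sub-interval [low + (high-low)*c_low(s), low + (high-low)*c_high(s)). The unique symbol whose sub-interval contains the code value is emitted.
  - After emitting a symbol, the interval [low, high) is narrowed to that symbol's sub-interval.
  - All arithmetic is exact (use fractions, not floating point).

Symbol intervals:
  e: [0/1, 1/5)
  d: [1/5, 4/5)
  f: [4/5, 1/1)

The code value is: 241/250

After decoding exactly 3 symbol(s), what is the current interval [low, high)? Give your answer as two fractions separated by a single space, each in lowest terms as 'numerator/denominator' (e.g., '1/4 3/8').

Answer: 24/25 121/125

Derivation:
Step 1: interval [0/1, 1/1), width = 1/1 - 0/1 = 1/1
  'e': [0/1 + 1/1*0/1, 0/1 + 1/1*1/5) = [0/1, 1/5)
  'd': [0/1 + 1/1*1/5, 0/1 + 1/1*4/5) = [1/5, 4/5)
  'f': [0/1 + 1/1*4/5, 0/1 + 1/1*1/1) = [4/5, 1/1) <- contains code 241/250
  emit 'f', narrow to [4/5, 1/1)
Step 2: interval [4/5, 1/1), width = 1/1 - 4/5 = 1/5
  'e': [4/5 + 1/5*0/1, 4/5 + 1/5*1/5) = [4/5, 21/25)
  'd': [4/5 + 1/5*1/5, 4/5 + 1/5*4/5) = [21/25, 24/25)
  'f': [4/5 + 1/5*4/5, 4/5 + 1/5*1/1) = [24/25, 1/1) <- contains code 241/250
  emit 'f', narrow to [24/25, 1/1)
Step 3: interval [24/25, 1/1), width = 1/1 - 24/25 = 1/25
  'e': [24/25 + 1/25*0/1, 24/25 + 1/25*1/5) = [24/25, 121/125) <- contains code 241/250
  'd': [24/25 + 1/25*1/5, 24/25 + 1/25*4/5) = [121/125, 124/125)
  'f': [24/25 + 1/25*4/5, 24/25 + 1/25*1/1) = [124/125, 1/1)
  emit 'e', narrow to [24/25, 121/125)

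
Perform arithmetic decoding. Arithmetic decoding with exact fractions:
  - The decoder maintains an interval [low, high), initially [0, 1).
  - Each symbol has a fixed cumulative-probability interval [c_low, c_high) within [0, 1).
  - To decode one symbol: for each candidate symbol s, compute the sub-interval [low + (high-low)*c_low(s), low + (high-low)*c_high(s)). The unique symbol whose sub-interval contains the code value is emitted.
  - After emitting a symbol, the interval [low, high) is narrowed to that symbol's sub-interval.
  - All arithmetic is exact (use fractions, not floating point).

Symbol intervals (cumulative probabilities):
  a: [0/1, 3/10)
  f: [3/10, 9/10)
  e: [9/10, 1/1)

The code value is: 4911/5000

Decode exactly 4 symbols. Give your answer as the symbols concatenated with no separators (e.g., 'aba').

Answer: effe

Derivation:
Step 1: interval [0/1, 1/1), width = 1/1 - 0/1 = 1/1
  'a': [0/1 + 1/1*0/1, 0/1 + 1/1*3/10) = [0/1, 3/10)
  'f': [0/1 + 1/1*3/10, 0/1 + 1/1*9/10) = [3/10, 9/10)
  'e': [0/1 + 1/1*9/10, 0/1 + 1/1*1/1) = [9/10, 1/1) <- contains code 4911/5000
  emit 'e', narrow to [9/10, 1/1)
Step 2: interval [9/10, 1/1), width = 1/1 - 9/10 = 1/10
  'a': [9/10 + 1/10*0/1, 9/10 + 1/10*3/10) = [9/10, 93/100)
  'f': [9/10 + 1/10*3/10, 9/10 + 1/10*9/10) = [93/100, 99/100) <- contains code 4911/5000
  'e': [9/10 + 1/10*9/10, 9/10 + 1/10*1/1) = [99/100, 1/1)
  emit 'f', narrow to [93/100, 99/100)
Step 3: interval [93/100, 99/100), width = 99/100 - 93/100 = 3/50
  'a': [93/100 + 3/50*0/1, 93/100 + 3/50*3/10) = [93/100, 237/250)
  'f': [93/100 + 3/50*3/10, 93/100 + 3/50*9/10) = [237/250, 123/125) <- contains code 4911/5000
  'e': [93/100 + 3/50*9/10, 93/100 + 3/50*1/1) = [123/125, 99/100)
  emit 'f', narrow to [237/250, 123/125)
Step 4: interval [237/250, 123/125), width = 123/125 - 237/250 = 9/250
  'a': [237/250 + 9/250*0/1, 237/250 + 9/250*3/10) = [237/250, 2397/2500)
  'f': [237/250 + 9/250*3/10, 237/250 + 9/250*9/10) = [2397/2500, 2451/2500)
  'e': [237/250 + 9/250*9/10, 237/250 + 9/250*1/1) = [2451/2500, 123/125) <- contains code 4911/5000
  emit 'e', narrow to [2451/2500, 123/125)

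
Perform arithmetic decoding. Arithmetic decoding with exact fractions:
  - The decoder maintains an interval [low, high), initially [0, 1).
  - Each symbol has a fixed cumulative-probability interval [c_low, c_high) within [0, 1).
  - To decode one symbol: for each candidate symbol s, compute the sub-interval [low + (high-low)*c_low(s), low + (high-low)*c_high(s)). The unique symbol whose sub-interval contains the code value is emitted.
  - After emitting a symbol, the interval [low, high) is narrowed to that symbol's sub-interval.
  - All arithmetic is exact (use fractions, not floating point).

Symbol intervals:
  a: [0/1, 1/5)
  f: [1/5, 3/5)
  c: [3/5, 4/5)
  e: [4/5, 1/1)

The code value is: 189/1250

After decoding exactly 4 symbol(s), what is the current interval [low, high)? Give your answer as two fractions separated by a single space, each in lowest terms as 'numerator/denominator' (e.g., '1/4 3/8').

Answer: 94/625 19/125

Derivation:
Step 1: interval [0/1, 1/1), width = 1/1 - 0/1 = 1/1
  'a': [0/1 + 1/1*0/1, 0/1 + 1/1*1/5) = [0/1, 1/5) <- contains code 189/1250
  'f': [0/1 + 1/1*1/5, 0/1 + 1/1*3/5) = [1/5, 3/5)
  'c': [0/1 + 1/1*3/5, 0/1 + 1/1*4/5) = [3/5, 4/5)
  'e': [0/1 + 1/1*4/5, 0/1 + 1/1*1/1) = [4/5, 1/1)
  emit 'a', narrow to [0/1, 1/5)
Step 2: interval [0/1, 1/5), width = 1/5 - 0/1 = 1/5
  'a': [0/1 + 1/5*0/1, 0/1 + 1/5*1/5) = [0/1, 1/25)
  'f': [0/1 + 1/5*1/5, 0/1 + 1/5*3/5) = [1/25, 3/25)
  'c': [0/1 + 1/5*3/5, 0/1 + 1/5*4/5) = [3/25, 4/25) <- contains code 189/1250
  'e': [0/1 + 1/5*4/5, 0/1 + 1/5*1/1) = [4/25, 1/5)
  emit 'c', narrow to [3/25, 4/25)
Step 3: interval [3/25, 4/25), width = 4/25 - 3/25 = 1/25
  'a': [3/25 + 1/25*0/1, 3/25 + 1/25*1/5) = [3/25, 16/125)
  'f': [3/25 + 1/25*1/5, 3/25 + 1/25*3/5) = [16/125, 18/125)
  'c': [3/25 + 1/25*3/5, 3/25 + 1/25*4/5) = [18/125, 19/125) <- contains code 189/1250
  'e': [3/25 + 1/25*4/5, 3/25 + 1/25*1/1) = [19/125, 4/25)
  emit 'c', narrow to [18/125, 19/125)
Step 4: interval [18/125, 19/125), width = 19/125 - 18/125 = 1/125
  'a': [18/125 + 1/125*0/1, 18/125 + 1/125*1/5) = [18/125, 91/625)
  'f': [18/125 + 1/125*1/5, 18/125 + 1/125*3/5) = [91/625, 93/625)
  'c': [18/125 + 1/125*3/5, 18/125 + 1/125*4/5) = [93/625, 94/625)
  'e': [18/125 + 1/125*4/5, 18/125 + 1/125*1/1) = [94/625, 19/125) <- contains code 189/1250
  emit 'e', narrow to [94/625, 19/125)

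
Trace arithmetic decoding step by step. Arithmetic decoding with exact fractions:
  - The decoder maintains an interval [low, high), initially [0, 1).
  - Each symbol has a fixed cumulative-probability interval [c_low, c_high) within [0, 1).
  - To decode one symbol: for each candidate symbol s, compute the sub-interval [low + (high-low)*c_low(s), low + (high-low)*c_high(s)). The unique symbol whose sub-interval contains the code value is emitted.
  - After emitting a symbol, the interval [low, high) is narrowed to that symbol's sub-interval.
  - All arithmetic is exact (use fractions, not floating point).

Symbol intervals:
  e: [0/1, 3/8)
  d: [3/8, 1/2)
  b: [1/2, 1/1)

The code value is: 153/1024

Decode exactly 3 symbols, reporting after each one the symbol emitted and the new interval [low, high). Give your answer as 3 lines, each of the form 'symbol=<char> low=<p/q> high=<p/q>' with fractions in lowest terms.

Step 1: interval [0/1, 1/1), width = 1/1 - 0/1 = 1/1
  'e': [0/1 + 1/1*0/1, 0/1 + 1/1*3/8) = [0/1, 3/8) <- contains code 153/1024
  'd': [0/1 + 1/1*3/8, 0/1 + 1/1*1/2) = [3/8, 1/2)
  'b': [0/1 + 1/1*1/2, 0/1 + 1/1*1/1) = [1/2, 1/1)
  emit 'e', narrow to [0/1, 3/8)
Step 2: interval [0/1, 3/8), width = 3/8 - 0/1 = 3/8
  'e': [0/1 + 3/8*0/1, 0/1 + 3/8*3/8) = [0/1, 9/64)
  'd': [0/1 + 3/8*3/8, 0/1 + 3/8*1/2) = [9/64, 3/16) <- contains code 153/1024
  'b': [0/1 + 3/8*1/2, 0/1 + 3/8*1/1) = [3/16, 3/8)
  emit 'd', narrow to [9/64, 3/16)
Step 3: interval [9/64, 3/16), width = 3/16 - 9/64 = 3/64
  'e': [9/64 + 3/64*0/1, 9/64 + 3/64*3/8) = [9/64, 81/512) <- contains code 153/1024
  'd': [9/64 + 3/64*3/8, 9/64 + 3/64*1/2) = [81/512, 21/128)
  'b': [9/64 + 3/64*1/2, 9/64 + 3/64*1/1) = [21/128, 3/16)
  emit 'e', narrow to [9/64, 81/512)

Answer: symbol=e low=0/1 high=3/8
symbol=d low=9/64 high=3/16
symbol=e low=9/64 high=81/512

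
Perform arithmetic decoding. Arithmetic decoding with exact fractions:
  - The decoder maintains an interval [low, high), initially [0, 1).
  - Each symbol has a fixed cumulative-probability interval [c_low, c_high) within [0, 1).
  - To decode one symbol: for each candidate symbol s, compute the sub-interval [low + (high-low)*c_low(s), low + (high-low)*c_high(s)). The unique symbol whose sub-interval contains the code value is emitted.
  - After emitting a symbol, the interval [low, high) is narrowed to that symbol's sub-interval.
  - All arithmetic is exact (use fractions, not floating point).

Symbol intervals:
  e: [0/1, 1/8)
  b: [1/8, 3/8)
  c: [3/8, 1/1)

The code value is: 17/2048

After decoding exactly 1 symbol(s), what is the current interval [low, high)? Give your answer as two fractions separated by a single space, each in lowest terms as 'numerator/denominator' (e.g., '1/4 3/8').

Answer: 0/1 1/8

Derivation:
Step 1: interval [0/1, 1/1), width = 1/1 - 0/1 = 1/1
  'e': [0/1 + 1/1*0/1, 0/1 + 1/1*1/8) = [0/1, 1/8) <- contains code 17/2048
  'b': [0/1 + 1/1*1/8, 0/1 + 1/1*3/8) = [1/8, 3/8)
  'c': [0/1 + 1/1*3/8, 0/1 + 1/1*1/1) = [3/8, 1/1)
  emit 'e', narrow to [0/1, 1/8)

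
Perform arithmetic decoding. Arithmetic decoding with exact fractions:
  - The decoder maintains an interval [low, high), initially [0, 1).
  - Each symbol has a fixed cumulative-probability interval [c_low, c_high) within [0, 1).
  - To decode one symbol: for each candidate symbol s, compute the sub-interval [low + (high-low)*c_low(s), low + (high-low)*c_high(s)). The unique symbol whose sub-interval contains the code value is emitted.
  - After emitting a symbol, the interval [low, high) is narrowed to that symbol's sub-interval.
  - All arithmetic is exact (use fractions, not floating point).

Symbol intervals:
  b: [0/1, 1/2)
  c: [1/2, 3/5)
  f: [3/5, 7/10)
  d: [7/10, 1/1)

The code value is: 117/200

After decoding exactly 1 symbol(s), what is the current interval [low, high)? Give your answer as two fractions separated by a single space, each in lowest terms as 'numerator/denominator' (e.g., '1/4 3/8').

Step 1: interval [0/1, 1/1), width = 1/1 - 0/1 = 1/1
  'b': [0/1 + 1/1*0/1, 0/1 + 1/1*1/2) = [0/1, 1/2)
  'c': [0/1 + 1/1*1/2, 0/1 + 1/1*3/5) = [1/2, 3/5) <- contains code 117/200
  'f': [0/1 + 1/1*3/5, 0/1 + 1/1*7/10) = [3/5, 7/10)
  'd': [0/1 + 1/1*7/10, 0/1 + 1/1*1/1) = [7/10, 1/1)
  emit 'c', narrow to [1/2, 3/5)

Answer: 1/2 3/5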